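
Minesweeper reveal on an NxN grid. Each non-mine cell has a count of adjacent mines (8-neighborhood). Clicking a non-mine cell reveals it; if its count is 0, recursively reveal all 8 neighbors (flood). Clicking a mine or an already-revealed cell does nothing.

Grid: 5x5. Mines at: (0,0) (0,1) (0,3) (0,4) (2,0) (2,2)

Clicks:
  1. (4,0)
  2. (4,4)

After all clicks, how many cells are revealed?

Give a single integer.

Click 1 (4,0) count=0: revealed 14 new [(1,3) (1,4) (2,3) (2,4) (3,0) (3,1) (3,2) (3,3) (3,4) (4,0) (4,1) (4,2) (4,3) (4,4)] -> total=14
Click 2 (4,4) count=0: revealed 0 new [(none)] -> total=14

Answer: 14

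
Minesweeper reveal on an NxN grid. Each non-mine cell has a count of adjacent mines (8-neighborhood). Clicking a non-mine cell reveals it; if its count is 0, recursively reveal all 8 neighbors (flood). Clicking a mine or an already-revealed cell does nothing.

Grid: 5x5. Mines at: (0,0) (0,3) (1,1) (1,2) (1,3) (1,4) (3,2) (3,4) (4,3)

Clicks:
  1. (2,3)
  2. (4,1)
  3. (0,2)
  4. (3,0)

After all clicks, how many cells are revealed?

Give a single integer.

Answer: 8

Derivation:
Click 1 (2,3) count=5: revealed 1 new [(2,3)] -> total=1
Click 2 (4,1) count=1: revealed 1 new [(4,1)] -> total=2
Click 3 (0,2) count=4: revealed 1 new [(0,2)] -> total=3
Click 4 (3,0) count=0: revealed 5 new [(2,0) (2,1) (3,0) (3,1) (4,0)] -> total=8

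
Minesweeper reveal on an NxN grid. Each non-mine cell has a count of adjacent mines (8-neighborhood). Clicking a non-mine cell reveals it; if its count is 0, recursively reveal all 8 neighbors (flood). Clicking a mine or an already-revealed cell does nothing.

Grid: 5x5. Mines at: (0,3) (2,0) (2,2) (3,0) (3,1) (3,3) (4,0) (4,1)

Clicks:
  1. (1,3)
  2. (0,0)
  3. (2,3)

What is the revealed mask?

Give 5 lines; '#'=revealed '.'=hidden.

Answer: ###..
####.
...#.
.....
.....

Derivation:
Click 1 (1,3) count=2: revealed 1 new [(1,3)] -> total=1
Click 2 (0,0) count=0: revealed 6 new [(0,0) (0,1) (0,2) (1,0) (1,1) (1,2)] -> total=7
Click 3 (2,3) count=2: revealed 1 new [(2,3)] -> total=8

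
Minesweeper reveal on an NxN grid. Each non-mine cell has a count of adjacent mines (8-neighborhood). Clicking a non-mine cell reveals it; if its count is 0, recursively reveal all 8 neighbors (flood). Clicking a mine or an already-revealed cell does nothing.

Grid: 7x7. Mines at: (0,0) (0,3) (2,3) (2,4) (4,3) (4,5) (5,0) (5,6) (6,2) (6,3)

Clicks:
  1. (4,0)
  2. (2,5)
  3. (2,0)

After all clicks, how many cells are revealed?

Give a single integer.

Click 1 (4,0) count=1: revealed 1 new [(4,0)] -> total=1
Click 2 (2,5) count=1: revealed 1 new [(2,5)] -> total=2
Click 3 (2,0) count=0: revealed 11 new [(1,0) (1,1) (1,2) (2,0) (2,1) (2,2) (3,0) (3,1) (3,2) (4,1) (4,2)] -> total=13

Answer: 13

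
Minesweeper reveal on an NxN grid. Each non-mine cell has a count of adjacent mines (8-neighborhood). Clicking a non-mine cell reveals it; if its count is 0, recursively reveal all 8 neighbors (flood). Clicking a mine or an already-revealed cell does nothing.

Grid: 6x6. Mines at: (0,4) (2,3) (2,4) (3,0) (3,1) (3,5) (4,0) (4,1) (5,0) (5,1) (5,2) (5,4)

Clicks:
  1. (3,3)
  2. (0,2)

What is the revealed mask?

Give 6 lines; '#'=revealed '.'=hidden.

Answer: ####..
####..
###...
...#..
......
......

Derivation:
Click 1 (3,3) count=2: revealed 1 new [(3,3)] -> total=1
Click 2 (0,2) count=0: revealed 11 new [(0,0) (0,1) (0,2) (0,3) (1,0) (1,1) (1,2) (1,3) (2,0) (2,1) (2,2)] -> total=12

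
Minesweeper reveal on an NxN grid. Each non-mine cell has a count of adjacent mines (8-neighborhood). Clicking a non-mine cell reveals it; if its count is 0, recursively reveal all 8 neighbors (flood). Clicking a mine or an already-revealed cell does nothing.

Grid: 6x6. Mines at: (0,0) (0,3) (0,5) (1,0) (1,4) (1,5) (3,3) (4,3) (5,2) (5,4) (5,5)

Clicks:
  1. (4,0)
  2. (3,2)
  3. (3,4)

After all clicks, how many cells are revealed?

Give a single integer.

Answer: 12

Derivation:
Click 1 (4,0) count=0: revealed 11 new [(2,0) (2,1) (2,2) (3,0) (3,1) (3,2) (4,0) (4,1) (4,2) (5,0) (5,1)] -> total=11
Click 2 (3,2) count=2: revealed 0 new [(none)] -> total=11
Click 3 (3,4) count=2: revealed 1 new [(3,4)] -> total=12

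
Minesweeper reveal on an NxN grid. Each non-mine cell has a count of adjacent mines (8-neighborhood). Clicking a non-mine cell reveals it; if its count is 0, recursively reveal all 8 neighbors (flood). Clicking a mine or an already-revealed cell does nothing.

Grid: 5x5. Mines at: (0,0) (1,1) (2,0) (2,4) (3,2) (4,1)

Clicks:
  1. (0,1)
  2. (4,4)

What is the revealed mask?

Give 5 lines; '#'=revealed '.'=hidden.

Click 1 (0,1) count=2: revealed 1 new [(0,1)] -> total=1
Click 2 (4,4) count=0: revealed 4 new [(3,3) (3,4) (4,3) (4,4)] -> total=5

Answer: .#...
.....
.....
...##
...##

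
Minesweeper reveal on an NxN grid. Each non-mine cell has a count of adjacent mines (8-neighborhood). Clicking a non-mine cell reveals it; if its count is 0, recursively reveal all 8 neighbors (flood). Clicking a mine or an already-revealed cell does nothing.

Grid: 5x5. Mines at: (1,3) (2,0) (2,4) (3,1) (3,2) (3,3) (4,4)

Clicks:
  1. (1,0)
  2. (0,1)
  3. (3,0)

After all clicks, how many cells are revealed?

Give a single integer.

Answer: 7

Derivation:
Click 1 (1,0) count=1: revealed 1 new [(1,0)] -> total=1
Click 2 (0,1) count=0: revealed 5 new [(0,0) (0,1) (0,2) (1,1) (1,2)] -> total=6
Click 3 (3,0) count=2: revealed 1 new [(3,0)] -> total=7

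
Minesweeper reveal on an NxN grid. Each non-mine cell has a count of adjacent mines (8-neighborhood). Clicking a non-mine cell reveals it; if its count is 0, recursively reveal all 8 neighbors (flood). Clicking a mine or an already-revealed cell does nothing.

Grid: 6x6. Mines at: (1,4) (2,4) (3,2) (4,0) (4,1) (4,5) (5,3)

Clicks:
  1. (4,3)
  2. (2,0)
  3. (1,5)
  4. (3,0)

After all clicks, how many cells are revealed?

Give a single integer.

Answer: 16

Derivation:
Click 1 (4,3) count=2: revealed 1 new [(4,3)] -> total=1
Click 2 (2,0) count=0: revealed 14 new [(0,0) (0,1) (0,2) (0,3) (1,0) (1,1) (1,2) (1,3) (2,0) (2,1) (2,2) (2,3) (3,0) (3,1)] -> total=15
Click 3 (1,5) count=2: revealed 1 new [(1,5)] -> total=16
Click 4 (3,0) count=2: revealed 0 new [(none)] -> total=16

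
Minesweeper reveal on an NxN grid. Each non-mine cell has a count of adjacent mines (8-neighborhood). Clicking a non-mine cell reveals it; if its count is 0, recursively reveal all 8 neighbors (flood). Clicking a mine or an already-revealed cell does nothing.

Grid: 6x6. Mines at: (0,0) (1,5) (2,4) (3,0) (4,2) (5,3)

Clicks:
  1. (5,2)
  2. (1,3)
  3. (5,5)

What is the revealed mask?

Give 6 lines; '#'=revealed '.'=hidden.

Click 1 (5,2) count=2: revealed 1 new [(5,2)] -> total=1
Click 2 (1,3) count=1: revealed 1 new [(1,3)] -> total=2
Click 3 (5,5) count=0: revealed 6 new [(3,4) (3,5) (4,4) (4,5) (5,4) (5,5)] -> total=8

Answer: ......
...#..
......
....##
....##
..#.##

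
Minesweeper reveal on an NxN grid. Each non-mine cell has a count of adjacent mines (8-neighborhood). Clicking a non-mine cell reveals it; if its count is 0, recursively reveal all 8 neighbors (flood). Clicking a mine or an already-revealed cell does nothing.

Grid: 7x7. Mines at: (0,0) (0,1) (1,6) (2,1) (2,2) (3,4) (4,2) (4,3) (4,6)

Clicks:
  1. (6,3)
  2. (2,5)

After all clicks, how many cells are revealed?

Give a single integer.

Click 1 (6,3) count=0: revealed 18 new [(3,0) (3,1) (4,0) (4,1) (5,0) (5,1) (5,2) (5,3) (5,4) (5,5) (5,6) (6,0) (6,1) (6,2) (6,3) (6,4) (6,5) (6,6)] -> total=18
Click 2 (2,5) count=2: revealed 1 new [(2,5)] -> total=19

Answer: 19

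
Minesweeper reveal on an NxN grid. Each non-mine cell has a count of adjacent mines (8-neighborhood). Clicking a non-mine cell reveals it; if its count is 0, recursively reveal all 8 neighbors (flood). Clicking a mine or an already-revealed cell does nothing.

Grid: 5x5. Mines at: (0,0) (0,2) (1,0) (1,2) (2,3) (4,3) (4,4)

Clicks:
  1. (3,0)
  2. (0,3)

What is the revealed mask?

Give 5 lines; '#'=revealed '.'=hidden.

Click 1 (3,0) count=0: revealed 9 new [(2,0) (2,1) (2,2) (3,0) (3,1) (3,2) (4,0) (4,1) (4,2)] -> total=9
Click 2 (0,3) count=2: revealed 1 new [(0,3)] -> total=10

Answer: ...#.
.....
###..
###..
###..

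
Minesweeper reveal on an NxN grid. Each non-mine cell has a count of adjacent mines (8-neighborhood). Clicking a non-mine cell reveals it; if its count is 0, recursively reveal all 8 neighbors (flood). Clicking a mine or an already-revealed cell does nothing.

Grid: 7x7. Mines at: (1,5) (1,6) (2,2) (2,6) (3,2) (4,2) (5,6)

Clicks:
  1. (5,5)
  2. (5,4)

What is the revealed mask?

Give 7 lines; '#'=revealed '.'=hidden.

Answer: #####..
#####..
##.###.
##.###.
##.###.
######.
######.

Derivation:
Click 1 (5,5) count=1: revealed 1 new [(5,5)] -> total=1
Click 2 (5,4) count=0: revealed 36 new [(0,0) (0,1) (0,2) (0,3) (0,4) (1,0) (1,1) (1,2) (1,3) (1,4) (2,0) (2,1) (2,3) (2,4) (2,5) (3,0) (3,1) (3,3) (3,4) (3,5) (4,0) (4,1) (4,3) (4,4) (4,5) (5,0) (5,1) (5,2) (5,3) (5,4) (6,0) (6,1) (6,2) (6,3) (6,4) (6,5)] -> total=37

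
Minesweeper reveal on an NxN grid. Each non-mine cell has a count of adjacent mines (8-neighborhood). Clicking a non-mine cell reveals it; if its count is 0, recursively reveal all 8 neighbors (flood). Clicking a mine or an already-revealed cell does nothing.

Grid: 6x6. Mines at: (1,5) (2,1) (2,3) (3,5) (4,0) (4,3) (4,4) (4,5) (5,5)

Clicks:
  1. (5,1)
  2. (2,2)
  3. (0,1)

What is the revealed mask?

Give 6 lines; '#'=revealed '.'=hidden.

Answer: #####.
#####.
..#...
......
......
.#....

Derivation:
Click 1 (5,1) count=1: revealed 1 new [(5,1)] -> total=1
Click 2 (2,2) count=2: revealed 1 new [(2,2)] -> total=2
Click 3 (0,1) count=0: revealed 10 new [(0,0) (0,1) (0,2) (0,3) (0,4) (1,0) (1,1) (1,2) (1,3) (1,4)] -> total=12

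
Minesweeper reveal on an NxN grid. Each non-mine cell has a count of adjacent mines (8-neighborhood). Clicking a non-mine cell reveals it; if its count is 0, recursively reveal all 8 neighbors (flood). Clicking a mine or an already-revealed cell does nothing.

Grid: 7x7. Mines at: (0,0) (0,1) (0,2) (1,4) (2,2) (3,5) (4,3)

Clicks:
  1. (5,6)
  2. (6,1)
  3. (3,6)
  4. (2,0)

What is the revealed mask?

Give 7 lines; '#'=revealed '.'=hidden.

Answer: .......
##.....
##.....
###...#
###.###
#######
#######

Derivation:
Click 1 (5,6) count=0: revealed 27 new [(1,0) (1,1) (2,0) (2,1) (3,0) (3,1) (3,2) (4,0) (4,1) (4,2) (4,4) (4,5) (4,6) (5,0) (5,1) (5,2) (5,3) (5,4) (5,5) (5,6) (6,0) (6,1) (6,2) (6,3) (6,4) (6,5) (6,6)] -> total=27
Click 2 (6,1) count=0: revealed 0 new [(none)] -> total=27
Click 3 (3,6) count=1: revealed 1 new [(3,6)] -> total=28
Click 4 (2,0) count=0: revealed 0 new [(none)] -> total=28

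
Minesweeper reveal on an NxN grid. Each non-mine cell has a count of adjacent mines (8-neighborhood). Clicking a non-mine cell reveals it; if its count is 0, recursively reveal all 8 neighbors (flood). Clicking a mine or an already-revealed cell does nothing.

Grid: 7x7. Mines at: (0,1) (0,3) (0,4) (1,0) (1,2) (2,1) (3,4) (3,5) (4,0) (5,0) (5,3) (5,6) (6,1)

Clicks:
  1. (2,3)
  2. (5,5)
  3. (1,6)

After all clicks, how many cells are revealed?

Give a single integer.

Answer: 8

Derivation:
Click 1 (2,3) count=2: revealed 1 new [(2,3)] -> total=1
Click 2 (5,5) count=1: revealed 1 new [(5,5)] -> total=2
Click 3 (1,6) count=0: revealed 6 new [(0,5) (0,6) (1,5) (1,6) (2,5) (2,6)] -> total=8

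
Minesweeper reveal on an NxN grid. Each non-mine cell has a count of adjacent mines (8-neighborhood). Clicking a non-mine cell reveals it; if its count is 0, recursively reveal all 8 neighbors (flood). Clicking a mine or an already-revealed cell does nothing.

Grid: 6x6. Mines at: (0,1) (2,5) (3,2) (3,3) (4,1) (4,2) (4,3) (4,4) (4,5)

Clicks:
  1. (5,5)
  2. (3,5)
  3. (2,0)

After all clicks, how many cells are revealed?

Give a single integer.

Answer: 8

Derivation:
Click 1 (5,5) count=2: revealed 1 new [(5,5)] -> total=1
Click 2 (3,5) count=3: revealed 1 new [(3,5)] -> total=2
Click 3 (2,0) count=0: revealed 6 new [(1,0) (1,1) (2,0) (2,1) (3,0) (3,1)] -> total=8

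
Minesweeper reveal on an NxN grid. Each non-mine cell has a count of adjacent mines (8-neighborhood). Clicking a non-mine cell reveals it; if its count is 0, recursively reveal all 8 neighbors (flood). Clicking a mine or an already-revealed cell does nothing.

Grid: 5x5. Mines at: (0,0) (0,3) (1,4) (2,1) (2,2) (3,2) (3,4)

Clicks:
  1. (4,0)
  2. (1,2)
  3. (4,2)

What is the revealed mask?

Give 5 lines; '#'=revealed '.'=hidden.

Answer: .....
..#..
.....
##...
###..

Derivation:
Click 1 (4,0) count=0: revealed 4 new [(3,0) (3,1) (4,0) (4,1)] -> total=4
Click 2 (1,2) count=3: revealed 1 new [(1,2)] -> total=5
Click 3 (4,2) count=1: revealed 1 new [(4,2)] -> total=6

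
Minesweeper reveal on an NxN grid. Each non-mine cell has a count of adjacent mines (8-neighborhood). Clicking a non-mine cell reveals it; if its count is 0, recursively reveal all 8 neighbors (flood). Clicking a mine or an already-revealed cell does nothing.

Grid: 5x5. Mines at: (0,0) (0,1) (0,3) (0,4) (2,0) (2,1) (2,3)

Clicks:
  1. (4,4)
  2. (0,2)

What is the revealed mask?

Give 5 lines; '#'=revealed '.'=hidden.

Click 1 (4,4) count=0: revealed 10 new [(3,0) (3,1) (3,2) (3,3) (3,4) (4,0) (4,1) (4,2) (4,3) (4,4)] -> total=10
Click 2 (0,2) count=2: revealed 1 new [(0,2)] -> total=11

Answer: ..#..
.....
.....
#####
#####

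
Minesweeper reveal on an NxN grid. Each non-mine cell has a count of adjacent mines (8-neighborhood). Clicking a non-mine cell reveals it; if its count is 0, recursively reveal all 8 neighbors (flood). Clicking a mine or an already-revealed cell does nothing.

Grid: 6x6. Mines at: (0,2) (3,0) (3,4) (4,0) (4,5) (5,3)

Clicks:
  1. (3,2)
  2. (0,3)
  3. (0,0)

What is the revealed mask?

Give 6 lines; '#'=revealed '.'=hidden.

Click 1 (3,2) count=0: revealed 12 new [(1,1) (1,2) (1,3) (2,1) (2,2) (2,3) (3,1) (3,2) (3,3) (4,1) (4,2) (4,3)] -> total=12
Click 2 (0,3) count=1: revealed 1 new [(0,3)] -> total=13
Click 3 (0,0) count=0: revealed 4 new [(0,0) (0,1) (1,0) (2,0)] -> total=17

Answer: ##.#..
####..
####..
.###..
.###..
......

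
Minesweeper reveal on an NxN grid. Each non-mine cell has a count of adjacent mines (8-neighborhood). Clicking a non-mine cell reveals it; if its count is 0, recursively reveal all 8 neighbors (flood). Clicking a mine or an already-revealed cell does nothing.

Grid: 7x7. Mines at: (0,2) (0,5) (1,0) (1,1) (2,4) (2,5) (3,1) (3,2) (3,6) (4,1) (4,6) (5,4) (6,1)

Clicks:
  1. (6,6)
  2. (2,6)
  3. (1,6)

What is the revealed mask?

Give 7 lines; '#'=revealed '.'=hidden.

Answer: .......
......#
......#
.......
.......
.....##
.....##

Derivation:
Click 1 (6,6) count=0: revealed 4 new [(5,5) (5,6) (6,5) (6,6)] -> total=4
Click 2 (2,6) count=2: revealed 1 new [(2,6)] -> total=5
Click 3 (1,6) count=2: revealed 1 new [(1,6)] -> total=6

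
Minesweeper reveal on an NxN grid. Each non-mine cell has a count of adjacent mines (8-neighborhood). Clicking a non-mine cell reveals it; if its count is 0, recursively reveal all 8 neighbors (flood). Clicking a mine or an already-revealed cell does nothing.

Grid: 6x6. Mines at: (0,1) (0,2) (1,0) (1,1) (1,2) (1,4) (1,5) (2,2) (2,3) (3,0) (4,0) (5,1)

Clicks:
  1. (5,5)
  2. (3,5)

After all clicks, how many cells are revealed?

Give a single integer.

Answer: 14

Derivation:
Click 1 (5,5) count=0: revealed 14 new [(2,4) (2,5) (3,2) (3,3) (3,4) (3,5) (4,2) (4,3) (4,4) (4,5) (5,2) (5,3) (5,4) (5,5)] -> total=14
Click 2 (3,5) count=0: revealed 0 new [(none)] -> total=14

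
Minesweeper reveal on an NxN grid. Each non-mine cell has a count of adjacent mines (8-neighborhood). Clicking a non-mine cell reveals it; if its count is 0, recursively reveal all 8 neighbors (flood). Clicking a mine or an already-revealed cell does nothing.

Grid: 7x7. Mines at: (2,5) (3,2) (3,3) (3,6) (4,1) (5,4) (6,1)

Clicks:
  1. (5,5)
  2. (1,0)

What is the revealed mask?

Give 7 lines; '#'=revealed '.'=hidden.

Answer: #######
#######
#####..
##.....
.......
.....#.
.......

Derivation:
Click 1 (5,5) count=1: revealed 1 new [(5,5)] -> total=1
Click 2 (1,0) count=0: revealed 21 new [(0,0) (0,1) (0,2) (0,3) (0,4) (0,5) (0,6) (1,0) (1,1) (1,2) (1,3) (1,4) (1,5) (1,6) (2,0) (2,1) (2,2) (2,3) (2,4) (3,0) (3,1)] -> total=22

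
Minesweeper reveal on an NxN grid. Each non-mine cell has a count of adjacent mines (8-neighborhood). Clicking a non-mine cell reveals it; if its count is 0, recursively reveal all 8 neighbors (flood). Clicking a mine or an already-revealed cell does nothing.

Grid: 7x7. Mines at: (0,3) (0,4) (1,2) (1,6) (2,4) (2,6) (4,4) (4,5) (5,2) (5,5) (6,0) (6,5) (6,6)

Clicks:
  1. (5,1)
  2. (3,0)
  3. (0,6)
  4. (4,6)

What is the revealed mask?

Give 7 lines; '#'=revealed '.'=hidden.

Answer: ##....#
##.....
####...
####...
####..#
##.....
.......

Derivation:
Click 1 (5,1) count=2: revealed 1 new [(5,1)] -> total=1
Click 2 (3,0) count=0: revealed 17 new [(0,0) (0,1) (1,0) (1,1) (2,0) (2,1) (2,2) (2,3) (3,0) (3,1) (3,2) (3,3) (4,0) (4,1) (4,2) (4,3) (5,0)] -> total=18
Click 3 (0,6) count=1: revealed 1 new [(0,6)] -> total=19
Click 4 (4,6) count=2: revealed 1 new [(4,6)] -> total=20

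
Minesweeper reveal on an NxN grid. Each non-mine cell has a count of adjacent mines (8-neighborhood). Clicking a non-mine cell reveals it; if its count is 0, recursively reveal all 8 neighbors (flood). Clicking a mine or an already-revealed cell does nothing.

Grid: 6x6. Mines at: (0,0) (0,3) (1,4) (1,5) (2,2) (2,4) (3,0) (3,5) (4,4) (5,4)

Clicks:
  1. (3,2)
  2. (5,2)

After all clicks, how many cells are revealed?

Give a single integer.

Click 1 (3,2) count=1: revealed 1 new [(3,2)] -> total=1
Click 2 (5,2) count=0: revealed 10 new [(3,1) (3,3) (4,0) (4,1) (4,2) (4,3) (5,0) (5,1) (5,2) (5,3)] -> total=11

Answer: 11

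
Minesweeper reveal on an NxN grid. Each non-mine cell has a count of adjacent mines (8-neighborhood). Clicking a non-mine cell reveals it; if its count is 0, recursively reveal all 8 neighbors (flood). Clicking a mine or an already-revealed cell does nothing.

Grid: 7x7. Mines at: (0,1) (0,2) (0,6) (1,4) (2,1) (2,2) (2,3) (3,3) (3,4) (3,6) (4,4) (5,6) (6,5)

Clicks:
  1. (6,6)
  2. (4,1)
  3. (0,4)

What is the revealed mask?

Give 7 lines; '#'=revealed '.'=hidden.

Click 1 (6,6) count=2: revealed 1 new [(6,6)] -> total=1
Click 2 (4,1) count=0: revealed 17 new [(3,0) (3,1) (3,2) (4,0) (4,1) (4,2) (4,3) (5,0) (5,1) (5,2) (5,3) (5,4) (6,0) (6,1) (6,2) (6,3) (6,4)] -> total=18
Click 3 (0,4) count=1: revealed 1 new [(0,4)] -> total=19

Answer: ....#..
.......
.......
###....
####...
#####..
#####.#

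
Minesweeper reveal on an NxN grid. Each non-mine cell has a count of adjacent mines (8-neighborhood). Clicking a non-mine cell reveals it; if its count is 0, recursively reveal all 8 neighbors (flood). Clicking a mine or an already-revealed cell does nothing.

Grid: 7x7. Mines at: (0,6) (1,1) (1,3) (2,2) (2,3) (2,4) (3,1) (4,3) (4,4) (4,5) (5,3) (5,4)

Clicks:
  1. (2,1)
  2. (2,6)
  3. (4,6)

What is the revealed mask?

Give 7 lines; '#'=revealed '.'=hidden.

Answer: .......
.....##
.#...##
.....##
......#
.......
.......

Derivation:
Click 1 (2,1) count=3: revealed 1 new [(2,1)] -> total=1
Click 2 (2,6) count=0: revealed 6 new [(1,5) (1,6) (2,5) (2,6) (3,5) (3,6)] -> total=7
Click 3 (4,6) count=1: revealed 1 new [(4,6)] -> total=8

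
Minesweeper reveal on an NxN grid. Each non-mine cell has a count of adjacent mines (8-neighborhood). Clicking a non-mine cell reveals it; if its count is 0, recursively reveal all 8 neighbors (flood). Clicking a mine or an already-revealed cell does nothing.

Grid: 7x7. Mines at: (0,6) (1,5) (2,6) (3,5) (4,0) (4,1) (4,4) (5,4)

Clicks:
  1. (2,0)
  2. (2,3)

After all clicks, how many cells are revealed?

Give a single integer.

Answer: 20

Derivation:
Click 1 (2,0) count=0: revealed 20 new [(0,0) (0,1) (0,2) (0,3) (0,4) (1,0) (1,1) (1,2) (1,3) (1,4) (2,0) (2,1) (2,2) (2,3) (2,4) (3,0) (3,1) (3,2) (3,3) (3,4)] -> total=20
Click 2 (2,3) count=0: revealed 0 new [(none)] -> total=20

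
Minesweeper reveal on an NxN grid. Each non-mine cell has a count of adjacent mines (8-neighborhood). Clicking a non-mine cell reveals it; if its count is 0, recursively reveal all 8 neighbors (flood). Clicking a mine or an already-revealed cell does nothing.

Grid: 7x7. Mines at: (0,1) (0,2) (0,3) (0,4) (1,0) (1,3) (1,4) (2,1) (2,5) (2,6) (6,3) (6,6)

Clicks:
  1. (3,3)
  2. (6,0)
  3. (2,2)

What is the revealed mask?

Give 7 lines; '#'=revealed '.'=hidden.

Click 1 (3,3) count=0: revealed 27 new [(2,2) (2,3) (2,4) (3,0) (3,1) (3,2) (3,3) (3,4) (3,5) (3,6) (4,0) (4,1) (4,2) (4,3) (4,4) (4,5) (4,6) (5,0) (5,1) (5,2) (5,3) (5,4) (5,5) (5,6) (6,0) (6,1) (6,2)] -> total=27
Click 2 (6,0) count=0: revealed 0 new [(none)] -> total=27
Click 3 (2,2) count=2: revealed 0 new [(none)] -> total=27

Answer: .......
.......
..###..
#######
#######
#######
###....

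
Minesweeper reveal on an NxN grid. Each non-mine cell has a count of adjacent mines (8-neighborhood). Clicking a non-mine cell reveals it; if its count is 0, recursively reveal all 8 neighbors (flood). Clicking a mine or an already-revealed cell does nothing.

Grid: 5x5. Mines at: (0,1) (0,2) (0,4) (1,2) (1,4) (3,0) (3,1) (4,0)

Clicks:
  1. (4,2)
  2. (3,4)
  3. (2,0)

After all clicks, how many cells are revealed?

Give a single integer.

Click 1 (4,2) count=1: revealed 1 new [(4,2)] -> total=1
Click 2 (3,4) count=0: revealed 8 new [(2,2) (2,3) (2,4) (3,2) (3,3) (3,4) (4,3) (4,4)] -> total=9
Click 3 (2,0) count=2: revealed 1 new [(2,0)] -> total=10

Answer: 10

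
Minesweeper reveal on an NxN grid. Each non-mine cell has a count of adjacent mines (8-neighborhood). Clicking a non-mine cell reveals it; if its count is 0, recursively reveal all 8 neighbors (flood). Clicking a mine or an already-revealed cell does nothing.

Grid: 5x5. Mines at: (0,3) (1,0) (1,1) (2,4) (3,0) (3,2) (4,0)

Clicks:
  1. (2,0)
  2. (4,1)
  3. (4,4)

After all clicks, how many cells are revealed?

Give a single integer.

Answer: 6

Derivation:
Click 1 (2,0) count=3: revealed 1 new [(2,0)] -> total=1
Click 2 (4,1) count=3: revealed 1 new [(4,1)] -> total=2
Click 3 (4,4) count=0: revealed 4 new [(3,3) (3,4) (4,3) (4,4)] -> total=6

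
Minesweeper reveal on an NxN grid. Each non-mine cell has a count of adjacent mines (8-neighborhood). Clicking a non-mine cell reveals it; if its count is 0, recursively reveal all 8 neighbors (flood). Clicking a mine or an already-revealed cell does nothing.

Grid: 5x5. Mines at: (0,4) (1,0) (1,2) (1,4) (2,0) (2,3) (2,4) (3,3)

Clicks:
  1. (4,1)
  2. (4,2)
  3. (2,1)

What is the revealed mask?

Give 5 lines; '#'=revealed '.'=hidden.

Answer: .....
.....
.#...
###..
###..

Derivation:
Click 1 (4,1) count=0: revealed 6 new [(3,0) (3,1) (3,2) (4,0) (4,1) (4,2)] -> total=6
Click 2 (4,2) count=1: revealed 0 new [(none)] -> total=6
Click 3 (2,1) count=3: revealed 1 new [(2,1)] -> total=7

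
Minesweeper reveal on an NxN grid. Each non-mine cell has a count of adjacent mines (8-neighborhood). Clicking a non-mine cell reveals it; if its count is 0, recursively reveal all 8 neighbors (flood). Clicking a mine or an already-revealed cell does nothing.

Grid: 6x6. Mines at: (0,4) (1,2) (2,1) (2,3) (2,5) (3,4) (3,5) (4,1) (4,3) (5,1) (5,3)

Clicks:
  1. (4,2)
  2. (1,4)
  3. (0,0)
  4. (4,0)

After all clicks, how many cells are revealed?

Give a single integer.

Click 1 (4,2) count=4: revealed 1 new [(4,2)] -> total=1
Click 2 (1,4) count=3: revealed 1 new [(1,4)] -> total=2
Click 3 (0,0) count=0: revealed 4 new [(0,0) (0,1) (1,0) (1,1)] -> total=6
Click 4 (4,0) count=2: revealed 1 new [(4,0)] -> total=7

Answer: 7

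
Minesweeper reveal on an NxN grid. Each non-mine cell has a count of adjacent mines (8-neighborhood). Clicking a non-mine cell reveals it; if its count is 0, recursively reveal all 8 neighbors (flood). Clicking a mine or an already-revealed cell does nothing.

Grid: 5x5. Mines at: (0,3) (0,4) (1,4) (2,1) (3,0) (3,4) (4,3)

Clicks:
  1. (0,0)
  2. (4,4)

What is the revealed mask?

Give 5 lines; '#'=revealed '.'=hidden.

Answer: ###..
###..
.....
.....
....#

Derivation:
Click 1 (0,0) count=0: revealed 6 new [(0,0) (0,1) (0,2) (1,0) (1,1) (1,2)] -> total=6
Click 2 (4,4) count=2: revealed 1 new [(4,4)] -> total=7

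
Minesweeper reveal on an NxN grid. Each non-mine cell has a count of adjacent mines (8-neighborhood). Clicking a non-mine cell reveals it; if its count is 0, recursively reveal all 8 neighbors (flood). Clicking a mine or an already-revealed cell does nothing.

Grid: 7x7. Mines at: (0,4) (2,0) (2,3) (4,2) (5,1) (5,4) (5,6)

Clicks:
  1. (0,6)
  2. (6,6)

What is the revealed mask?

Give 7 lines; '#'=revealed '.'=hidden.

Answer: .....##
....###
....###
....###
....###
.......
......#

Derivation:
Click 1 (0,6) count=0: revealed 14 new [(0,5) (0,6) (1,4) (1,5) (1,6) (2,4) (2,5) (2,6) (3,4) (3,5) (3,6) (4,4) (4,5) (4,6)] -> total=14
Click 2 (6,6) count=1: revealed 1 new [(6,6)] -> total=15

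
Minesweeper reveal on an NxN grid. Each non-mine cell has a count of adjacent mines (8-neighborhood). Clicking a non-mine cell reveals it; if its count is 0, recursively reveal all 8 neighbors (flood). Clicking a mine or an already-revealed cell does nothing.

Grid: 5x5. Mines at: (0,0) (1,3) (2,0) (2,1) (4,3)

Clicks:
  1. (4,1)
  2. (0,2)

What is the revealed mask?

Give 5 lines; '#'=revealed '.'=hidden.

Click 1 (4,1) count=0: revealed 6 new [(3,0) (3,1) (3,2) (4,0) (4,1) (4,2)] -> total=6
Click 2 (0,2) count=1: revealed 1 new [(0,2)] -> total=7

Answer: ..#..
.....
.....
###..
###..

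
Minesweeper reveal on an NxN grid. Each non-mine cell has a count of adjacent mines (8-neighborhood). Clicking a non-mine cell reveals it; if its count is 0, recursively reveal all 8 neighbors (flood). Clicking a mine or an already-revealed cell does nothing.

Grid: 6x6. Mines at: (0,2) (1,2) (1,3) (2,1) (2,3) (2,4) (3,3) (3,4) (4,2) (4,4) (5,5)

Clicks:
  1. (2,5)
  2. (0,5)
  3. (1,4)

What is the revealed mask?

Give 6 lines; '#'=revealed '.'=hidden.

Answer: ....##
....##
.....#
......
......
......

Derivation:
Click 1 (2,5) count=2: revealed 1 new [(2,5)] -> total=1
Click 2 (0,5) count=0: revealed 4 new [(0,4) (0,5) (1,4) (1,5)] -> total=5
Click 3 (1,4) count=3: revealed 0 new [(none)] -> total=5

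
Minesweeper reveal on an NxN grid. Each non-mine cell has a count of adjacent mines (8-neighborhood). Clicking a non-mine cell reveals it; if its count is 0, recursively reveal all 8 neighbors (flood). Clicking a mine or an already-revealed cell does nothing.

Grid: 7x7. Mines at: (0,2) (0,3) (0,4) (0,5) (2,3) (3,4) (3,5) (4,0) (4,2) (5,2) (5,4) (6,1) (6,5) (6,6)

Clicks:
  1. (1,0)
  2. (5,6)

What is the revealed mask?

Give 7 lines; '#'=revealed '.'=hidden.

Answer: ##.....
###....
###....
###....
.......
......#
.......

Derivation:
Click 1 (1,0) count=0: revealed 11 new [(0,0) (0,1) (1,0) (1,1) (1,2) (2,0) (2,1) (2,2) (3,0) (3,1) (3,2)] -> total=11
Click 2 (5,6) count=2: revealed 1 new [(5,6)] -> total=12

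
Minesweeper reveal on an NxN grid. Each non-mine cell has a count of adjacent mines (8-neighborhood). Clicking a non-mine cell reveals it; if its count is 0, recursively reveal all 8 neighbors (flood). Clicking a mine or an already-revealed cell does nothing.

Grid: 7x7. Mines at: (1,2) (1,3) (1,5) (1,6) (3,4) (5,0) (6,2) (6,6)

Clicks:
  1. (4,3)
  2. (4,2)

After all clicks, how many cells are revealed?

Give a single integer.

Answer: 19

Derivation:
Click 1 (4,3) count=1: revealed 1 new [(4,3)] -> total=1
Click 2 (4,2) count=0: revealed 18 new [(0,0) (0,1) (1,0) (1,1) (2,0) (2,1) (2,2) (2,3) (3,0) (3,1) (3,2) (3,3) (4,0) (4,1) (4,2) (5,1) (5,2) (5,3)] -> total=19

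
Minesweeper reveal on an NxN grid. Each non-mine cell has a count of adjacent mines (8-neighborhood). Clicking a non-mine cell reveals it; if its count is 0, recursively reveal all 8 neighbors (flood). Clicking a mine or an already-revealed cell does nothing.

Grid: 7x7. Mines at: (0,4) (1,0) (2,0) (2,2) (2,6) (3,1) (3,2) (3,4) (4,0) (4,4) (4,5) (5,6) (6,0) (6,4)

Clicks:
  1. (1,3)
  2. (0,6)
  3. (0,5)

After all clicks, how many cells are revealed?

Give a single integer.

Answer: 5

Derivation:
Click 1 (1,3) count=2: revealed 1 new [(1,3)] -> total=1
Click 2 (0,6) count=0: revealed 4 new [(0,5) (0,6) (1,5) (1,6)] -> total=5
Click 3 (0,5) count=1: revealed 0 new [(none)] -> total=5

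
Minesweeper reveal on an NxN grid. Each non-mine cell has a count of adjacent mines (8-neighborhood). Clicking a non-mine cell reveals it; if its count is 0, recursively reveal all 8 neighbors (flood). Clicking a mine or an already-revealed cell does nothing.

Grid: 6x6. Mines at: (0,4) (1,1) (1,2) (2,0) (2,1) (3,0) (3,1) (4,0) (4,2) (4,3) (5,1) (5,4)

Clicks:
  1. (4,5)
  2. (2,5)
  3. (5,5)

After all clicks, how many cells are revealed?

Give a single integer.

Answer: 12

Derivation:
Click 1 (4,5) count=1: revealed 1 new [(4,5)] -> total=1
Click 2 (2,5) count=0: revealed 10 new [(1,3) (1,4) (1,5) (2,3) (2,4) (2,5) (3,3) (3,4) (3,5) (4,4)] -> total=11
Click 3 (5,5) count=1: revealed 1 new [(5,5)] -> total=12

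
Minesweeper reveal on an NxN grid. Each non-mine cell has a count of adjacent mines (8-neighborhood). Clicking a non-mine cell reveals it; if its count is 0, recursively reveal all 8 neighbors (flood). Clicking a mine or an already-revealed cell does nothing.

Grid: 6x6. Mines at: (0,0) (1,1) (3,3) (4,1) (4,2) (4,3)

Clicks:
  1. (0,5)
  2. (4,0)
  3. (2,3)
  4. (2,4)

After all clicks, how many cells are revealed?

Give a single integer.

Click 1 (0,5) count=0: revealed 18 new [(0,2) (0,3) (0,4) (0,5) (1,2) (1,3) (1,4) (1,5) (2,2) (2,3) (2,4) (2,5) (3,4) (3,5) (4,4) (4,5) (5,4) (5,5)] -> total=18
Click 2 (4,0) count=1: revealed 1 new [(4,0)] -> total=19
Click 3 (2,3) count=1: revealed 0 new [(none)] -> total=19
Click 4 (2,4) count=1: revealed 0 new [(none)] -> total=19

Answer: 19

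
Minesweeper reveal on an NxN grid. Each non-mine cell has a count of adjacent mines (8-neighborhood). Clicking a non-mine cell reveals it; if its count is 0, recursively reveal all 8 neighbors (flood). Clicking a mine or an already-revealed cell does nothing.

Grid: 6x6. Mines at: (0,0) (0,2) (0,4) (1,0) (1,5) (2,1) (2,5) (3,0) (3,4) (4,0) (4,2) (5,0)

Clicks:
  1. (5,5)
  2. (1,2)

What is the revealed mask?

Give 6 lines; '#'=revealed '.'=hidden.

Answer: ......
..#...
......
......
...###
...###

Derivation:
Click 1 (5,5) count=0: revealed 6 new [(4,3) (4,4) (4,5) (5,3) (5,4) (5,5)] -> total=6
Click 2 (1,2) count=2: revealed 1 new [(1,2)] -> total=7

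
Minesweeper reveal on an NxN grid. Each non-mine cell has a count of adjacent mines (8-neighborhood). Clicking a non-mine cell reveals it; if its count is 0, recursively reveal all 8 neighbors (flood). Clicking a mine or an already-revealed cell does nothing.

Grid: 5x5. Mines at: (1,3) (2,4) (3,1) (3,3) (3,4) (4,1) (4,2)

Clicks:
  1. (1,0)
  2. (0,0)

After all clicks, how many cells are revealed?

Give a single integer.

Answer: 9

Derivation:
Click 1 (1,0) count=0: revealed 9 new [(0,0) (0,1) (0,2) (1,0) (1,1) (1,2) (2,0) (2,1) (2,2)] -> total=9
Click 2 (0,0) count=0: revealed 0 new [(none)] -> total=9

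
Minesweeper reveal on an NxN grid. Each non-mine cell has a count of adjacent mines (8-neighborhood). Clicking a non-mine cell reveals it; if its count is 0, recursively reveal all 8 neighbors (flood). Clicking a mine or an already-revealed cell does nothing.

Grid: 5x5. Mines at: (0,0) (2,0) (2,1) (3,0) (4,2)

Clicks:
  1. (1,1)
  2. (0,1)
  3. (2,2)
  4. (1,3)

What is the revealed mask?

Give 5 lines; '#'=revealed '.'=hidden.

Click 1 (1,1) count=3: revealed 1 new [(1,1)] -> total=1
Click 2 (0,1) count=1: revealed 1 new [(0,1)] -> total=2
Click 3 (2,2) count=1: revealed 1 new [(2,2)] -> total=3
Click 4 (1,3) count=0: revealed 13 new [(0,2) (0,3) (0,4) (1,2) (1,3) (1,4) (2,3) (2,4) (3,2) (3,3) (3,4) (4,3) (4,4)] -> total=16

Answer: .####
.####
..###
..###
...##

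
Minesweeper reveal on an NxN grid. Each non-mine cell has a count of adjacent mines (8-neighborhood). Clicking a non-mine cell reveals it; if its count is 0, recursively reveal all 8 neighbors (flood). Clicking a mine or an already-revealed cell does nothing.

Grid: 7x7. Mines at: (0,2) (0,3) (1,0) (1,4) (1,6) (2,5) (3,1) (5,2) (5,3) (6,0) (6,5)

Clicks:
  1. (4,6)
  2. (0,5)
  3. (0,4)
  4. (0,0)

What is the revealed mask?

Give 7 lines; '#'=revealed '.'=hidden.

Answer: #...##.
.......
.......
....###
....###
....###
.......

Derivation:
Click 1 (4,6) count=0: revealed 9 new [(3,4) (3,5) (3,6) (4,4) (4,5) (4,6) (5,4) (5,5) (5,6)] -> total=9
Click 2 (0,5) count=2: revealed 1 new [(0,5)] -> total=10
Click 3 (0,4) count=2: revealed 1 new [(0,4)] -> total=11
Click 4 (0,0) count=1: revealed 1 new [(0,0)] -> total=12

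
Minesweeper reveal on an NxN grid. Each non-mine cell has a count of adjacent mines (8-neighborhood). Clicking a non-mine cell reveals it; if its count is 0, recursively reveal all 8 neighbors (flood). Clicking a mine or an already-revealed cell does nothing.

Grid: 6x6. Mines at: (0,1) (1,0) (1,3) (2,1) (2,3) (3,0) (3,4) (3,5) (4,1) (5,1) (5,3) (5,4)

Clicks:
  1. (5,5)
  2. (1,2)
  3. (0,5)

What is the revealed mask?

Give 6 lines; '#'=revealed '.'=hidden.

Click 1 (5,5) count=1: revealed 1 new [(5,5)] -> total=1
Click 2 (1,2) count=4: revealed 1 new [(1,2)] -> total=2
Click 3 (0,5) count=0: revealed 6 new [(0,4) (0,5) (1,4) (1,5) (2,4) (2,5)] -> total=8

Answer: ....##
..#.##
....##
......
......
.....#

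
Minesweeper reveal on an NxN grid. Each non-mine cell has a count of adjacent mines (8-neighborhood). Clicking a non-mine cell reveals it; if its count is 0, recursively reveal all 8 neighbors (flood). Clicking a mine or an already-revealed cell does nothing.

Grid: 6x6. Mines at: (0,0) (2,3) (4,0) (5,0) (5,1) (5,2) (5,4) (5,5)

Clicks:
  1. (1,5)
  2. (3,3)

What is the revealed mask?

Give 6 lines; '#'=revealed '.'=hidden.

Answer: .#####
.#####
....##
...###
....##
......

Derivation:
Click 1 (1,5) count=0: revealed 16 new [(0,1) (0,2) (0,3) (0,4) (0,5) (1,1) (1,2) (1,3) (1,4) (1,5) (2,4) (2,5) (3,4) (3,5) (4,4) (4,5)] -> total=16
Click 2 (3,3) count=1: revealed 1 new [(3,3)] -> total=17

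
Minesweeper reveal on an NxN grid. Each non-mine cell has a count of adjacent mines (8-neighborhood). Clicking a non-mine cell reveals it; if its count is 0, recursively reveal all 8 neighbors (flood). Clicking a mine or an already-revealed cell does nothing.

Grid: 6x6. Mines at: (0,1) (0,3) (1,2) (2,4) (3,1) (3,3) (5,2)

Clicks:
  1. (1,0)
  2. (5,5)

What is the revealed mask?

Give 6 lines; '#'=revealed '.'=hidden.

Answer: ......
#.....
......
....##
...###
...###

Derivation:
Click 1 (1,0) count=1: revealed 1 new [(1,0)] -> total=1
Click 2 (5,5) count=0: revealed 8 new [(3,4) (3,5) (4,3) (4,4) (4,5) (5,3) (5,4) (5,5)] -> total=9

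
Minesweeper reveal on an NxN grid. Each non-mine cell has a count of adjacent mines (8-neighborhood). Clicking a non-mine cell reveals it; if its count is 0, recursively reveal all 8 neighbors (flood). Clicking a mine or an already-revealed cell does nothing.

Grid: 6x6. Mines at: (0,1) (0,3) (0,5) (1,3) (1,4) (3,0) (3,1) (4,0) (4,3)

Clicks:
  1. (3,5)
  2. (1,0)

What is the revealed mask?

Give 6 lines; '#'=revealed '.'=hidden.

Answer: ......
#.....
....##
....##
....##
....##

Derivation:
Click 1 (3,5) count=0: revealed 8 new [(2,4) (2,5) (3,4) (3,5) (4,4) (4,5) (5,4) (5,5)] -> total=8
Click 2 (1,0) count=1: revealed 1 new [(1,0)] -> total=9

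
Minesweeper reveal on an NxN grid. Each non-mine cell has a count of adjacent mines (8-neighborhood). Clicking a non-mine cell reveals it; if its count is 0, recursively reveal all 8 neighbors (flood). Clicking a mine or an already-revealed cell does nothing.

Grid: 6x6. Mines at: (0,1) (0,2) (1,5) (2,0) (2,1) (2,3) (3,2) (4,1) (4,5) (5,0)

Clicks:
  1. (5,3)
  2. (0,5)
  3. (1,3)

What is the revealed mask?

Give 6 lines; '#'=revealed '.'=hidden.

Answer: .....#
...#..
......
......
..###.
..###.

Derivation:
Click 1 (5,3) count=0: revealed 6 new [(4,2) (4,3) (4,4) (5,2) (5,3) (5,4)] -> total=6
Click 2 (0,5) count=1: revealed 1 new [(0,5)] -> total=7
Click 3 (1,3) count=2: revealed 1 new [(1,3)] -> total=8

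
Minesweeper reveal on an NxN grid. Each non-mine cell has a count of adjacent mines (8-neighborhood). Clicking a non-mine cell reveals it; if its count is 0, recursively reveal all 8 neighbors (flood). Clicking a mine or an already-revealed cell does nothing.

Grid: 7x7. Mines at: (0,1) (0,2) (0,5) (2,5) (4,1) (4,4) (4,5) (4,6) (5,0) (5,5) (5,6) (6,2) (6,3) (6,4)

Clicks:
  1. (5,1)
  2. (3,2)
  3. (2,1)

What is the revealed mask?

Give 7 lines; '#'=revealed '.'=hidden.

Answer: .......
#####..
#####..
#####..
.......
.#.....
.......

Derivation:
Click 1 (5,1) count=3: revealed 1 new [(5,1)] -> total=1
Click 2 (3,2) count=1: revealed 1 new [(3,2)] -> total=2
Click 3 (2,1) count=0: revealed 14 new [(1,0) (1,1) (1,2) (1,3) (1,4) (2,0) (2,1) (2,2) (2,3) (2,4) (3,0) (3,1) (3,3) (3,4)] -> total=16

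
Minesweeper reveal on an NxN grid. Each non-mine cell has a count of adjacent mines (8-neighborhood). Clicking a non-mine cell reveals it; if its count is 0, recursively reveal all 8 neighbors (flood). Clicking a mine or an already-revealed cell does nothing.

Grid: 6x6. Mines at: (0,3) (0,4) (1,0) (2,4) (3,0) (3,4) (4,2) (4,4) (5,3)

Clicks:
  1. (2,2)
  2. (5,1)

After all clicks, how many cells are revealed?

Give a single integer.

Answer: 10

Derivation:
Click 1 (2,2) count=0: revealed 9 new [(1,1) (1,2) (1,3) (2,1) (2,2) (2,3) (3,1) (3,2) (3,3)] -> total=9
Click 2 (5,1) count=1: revealed 1 new [(5,1)] -> total=10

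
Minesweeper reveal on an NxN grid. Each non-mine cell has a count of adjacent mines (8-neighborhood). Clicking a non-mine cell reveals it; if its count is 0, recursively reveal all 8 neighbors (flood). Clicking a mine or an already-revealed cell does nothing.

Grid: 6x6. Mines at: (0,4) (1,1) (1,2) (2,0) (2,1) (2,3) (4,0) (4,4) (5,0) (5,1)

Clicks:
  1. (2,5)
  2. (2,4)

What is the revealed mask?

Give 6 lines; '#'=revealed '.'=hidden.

Click 1 (2,5) count=0: revealed 6 new [(1,4) (1,5) (2,4) (2,5) (3,4) (3,5)] -> total=6
Click 2 (2,4) count=1: revealed 0 new [(none)] -> total=6

Answer: ......
....##
....##
....##
......
......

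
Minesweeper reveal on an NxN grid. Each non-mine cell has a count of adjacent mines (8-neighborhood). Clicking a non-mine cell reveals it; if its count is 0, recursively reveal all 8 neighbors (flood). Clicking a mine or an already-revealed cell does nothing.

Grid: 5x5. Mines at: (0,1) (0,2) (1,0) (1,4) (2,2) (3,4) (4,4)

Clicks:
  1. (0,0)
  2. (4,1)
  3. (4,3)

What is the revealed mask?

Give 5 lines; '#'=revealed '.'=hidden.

Click 1 (0,0) count=2: revealed 1 new [(0,0)] -> total=1
Click 2 (4,1) count=0: revealed 10 new [(2,0) (2,1) (3,0) (3,1) (3,2) (3,3) (4,0) (4,1) (4,2) (4,3)] -> total=11
Click 3 (4,3) count=2: revealed 0 new [(none)] -> total=11

Answer: #....
.....
##...
####.
####.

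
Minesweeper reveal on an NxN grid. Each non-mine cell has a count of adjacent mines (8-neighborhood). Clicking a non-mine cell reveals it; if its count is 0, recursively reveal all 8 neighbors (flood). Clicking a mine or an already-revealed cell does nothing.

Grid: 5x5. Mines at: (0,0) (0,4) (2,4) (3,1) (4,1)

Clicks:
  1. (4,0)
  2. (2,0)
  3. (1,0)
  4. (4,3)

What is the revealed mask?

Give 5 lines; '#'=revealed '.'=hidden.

Click 1 (4,0) count=2: revealed 1 new [(4,0)] -> total=1
Click 2 (2,0) count=1: revealed 1 new [(2,0)] -> total=2
Click 3 (1,0) count=1: revealed 1 new [(1,0)] -> total=3
Click 4 (4,3) count=0: revealed 6 new [(3,2) (3,3) (3,4) (4,2) (4,3) (4,4)] -> total=9

Answer: .....
#....
#....
..###
#.###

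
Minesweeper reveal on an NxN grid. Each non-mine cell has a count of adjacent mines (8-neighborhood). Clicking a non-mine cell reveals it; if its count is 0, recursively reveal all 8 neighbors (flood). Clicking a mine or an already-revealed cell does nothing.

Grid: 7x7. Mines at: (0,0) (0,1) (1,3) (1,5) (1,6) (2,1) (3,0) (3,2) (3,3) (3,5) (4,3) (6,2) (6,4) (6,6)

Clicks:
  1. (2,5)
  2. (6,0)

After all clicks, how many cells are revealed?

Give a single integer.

Click 1 (2,5) count=3: revealed 1 new [(2,5)] -> total=1
Click 2 (6,0) count=0: revealed 6 new [(4,0) (4,1) (5,0) (5,1) (6,0) (6,1)] -> total=7

Answer: 7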